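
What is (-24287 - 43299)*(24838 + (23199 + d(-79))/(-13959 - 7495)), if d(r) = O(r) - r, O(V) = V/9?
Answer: -9532927069205/5679 ≈ -1.6786e+9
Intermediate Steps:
O(V) = V/9 (O(V) = V*(1/9) = V/9)
d(r) = -8*r/9 (d(r) = r/9 - r = -8*r/9)
(-24287 - 43299)*(24838 + (23199 + d(-79))/(-13959 - 7495)) = (-24287 - 43299)*(24838 + (23199 - 8/9*(-79))/(-13959 - 7495)) = -67586*(24838 + (23199 + 632/9)/(-21454)) = -67586*(24838 + (209423/9)*(-1/21454)) = -67586*(24838 - 12319/11358) = -67586*282097685/11358 = -9532927069205/5679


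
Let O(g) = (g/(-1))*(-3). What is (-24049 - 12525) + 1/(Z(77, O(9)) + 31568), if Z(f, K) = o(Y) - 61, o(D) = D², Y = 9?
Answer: -1155299511/31588 ≈ -36574.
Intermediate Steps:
O(g) = 3*g (O(g) = -g*(-3) = 3*g)
Z(f, K) = 20 (Z(f, K) = 9² - 61 = 81 - 61 = 20)
(-24049 - 12525) + 1/(Z(77, O(9)) + 31568) = (-24049 - 12525) + 1/(20 + 31568) = -36574 + 1/31588 = -1155299511/31588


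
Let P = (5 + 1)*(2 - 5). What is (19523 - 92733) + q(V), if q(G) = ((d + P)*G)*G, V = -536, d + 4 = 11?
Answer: -3233466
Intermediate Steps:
d = 7 (d = -4 + 11 = 7)
P = -18 (P = 6*(-3) = -18)
q(G) = -11*G² (q(G) = ((7 - 18)*G)*G = (-11*G)*G = -11*G²)
(19523 - 92733) + q(V) = (19523 - 92733) - 11*(-536)² = -73210 - 11*287296 = -73210 - 3160256 = -3233466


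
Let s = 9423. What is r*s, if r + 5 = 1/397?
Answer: -18695232/397 ≈ -47091.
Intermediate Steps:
r = -1984/397 (r = -5 + 1/397 = -1984/397 ≈ -4.9975)
r*s = -1984/397*9423 = -18695232/397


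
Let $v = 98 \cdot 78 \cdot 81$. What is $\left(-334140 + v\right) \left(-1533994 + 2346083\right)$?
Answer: $231464855136$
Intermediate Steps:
$v = 619164$ ($v = 7644 \cdot 81 = 619164$)
$\left(-334140 + v\right) \left(-1533994 + 2346083\right) = \left(-334140 + 619164\right) \left(-1533994 + 2346083\right) = 285024 \cdot 812089 = 231464855136$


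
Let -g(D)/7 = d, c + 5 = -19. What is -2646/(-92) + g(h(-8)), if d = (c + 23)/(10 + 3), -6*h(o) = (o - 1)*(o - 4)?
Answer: 17521/598 ≈ 29.299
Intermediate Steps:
c = -24 (c = -5 - 19 = -24)
h(o) = -(-1 + o)*(-4 + o)/6 (h(o) = -(o - 1)*(o - 4)/6 = -(-1 + o)*(-4 + o)/6)
d = -1/13 (d = (-24 + 23)/(10 + 3) = -1/13 ≈ -0.076923)
g(D) = 7/13 (g(D) = -7*(-1/13) = 7/13)
-2646/(-92) + g(h(-8)) = -2646/(-92) + 7/13 = -2646*(-1/92) + 7/13 = 1323/46 + 7/13 = 17521/598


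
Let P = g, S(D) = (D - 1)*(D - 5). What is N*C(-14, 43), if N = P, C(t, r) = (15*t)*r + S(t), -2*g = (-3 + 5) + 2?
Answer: 17490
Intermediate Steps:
S(D) = (-1 + D)*(-5 + D)
g = -2 (g = -((-3 + 5) + 2)/2 = -(2 + 2)/2 = -½*4 = -2)
C(t, r) = 5 + t² - 6*t + 15*r*t (C(t, r) = (15*t)*r + (5 + t² - 6*t) = 15*r*t + (5 + t² - 6*t) = 5 + t² - 6*t + 15*r*t)
P = -2
N = -2
N*C(-14, 43) = -2*(5 + (-14)² - 6*(-14) + 15*43*(-14)) = -2*(5 + 196 + 84 - 9030) = -2*(-8745) = 17490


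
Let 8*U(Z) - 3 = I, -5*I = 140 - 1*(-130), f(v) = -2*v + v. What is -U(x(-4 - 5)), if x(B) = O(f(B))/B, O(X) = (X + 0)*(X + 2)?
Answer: 51/8 ≈ 6.3750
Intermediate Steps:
f(v) = -v
O(X) = X*(2 + X)
x(B) = -2 + B (x(B) = ((-B)*(2 - B))/B = (-B*(2 - B))/B = -2 + B)
I = -54 (I = -(140 - 1*(-130))/5 = -(140 + 130)/5 = -1/5*270 = -54)
U(Z) = -51/8 (U(Z) = 3/8 + (1/8)*(-54) = 3/8 - 27/4 = -51/8)
-U(x(-4 - 5)) = -1*(-51/8) = 51/8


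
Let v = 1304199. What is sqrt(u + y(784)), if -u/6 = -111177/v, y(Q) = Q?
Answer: sqrt(16474111683562)/144911 ≈ 28.009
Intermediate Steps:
u = 74118/144911 (u = -(-667062)/1304199 = -6*(-12353/144911) = 74118/144911 ≈ 0.51147)
sqrt(u + y(784)) = sqrt(74118/144911 + 784) = sqrt(113684342/144911) = sqrt(16474111683562)/144911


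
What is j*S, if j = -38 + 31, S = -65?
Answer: 455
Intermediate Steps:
j = -7
j*S = -7*(-65) = 455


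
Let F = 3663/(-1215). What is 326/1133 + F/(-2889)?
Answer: 127606021/441886995 ≈ 0.28878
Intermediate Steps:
F = -407/135 (F = 3663*(-1/1215) = -407/135 ≈ -3.0148)
326/1133 + F/(-2889) = 326/1133 - 407/135/(-2889) = 326*(1/1133) - 407/135*(-1/2889) = 326/1133 + 407/390015 = 127606021/441886995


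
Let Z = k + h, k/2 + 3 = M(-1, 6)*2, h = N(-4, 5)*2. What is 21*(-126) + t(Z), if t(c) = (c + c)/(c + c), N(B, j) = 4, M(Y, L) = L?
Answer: -2645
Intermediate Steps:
h = 8 (h = 4*2 = 8)
k = 18 (k = -6 + 2*(6*2) = -6 + 2*12 = -6 + 24 = 18)
Z = 26 (Z = 18 + 8 = 26)
t(c) = 1 (t(c) = (2*c)/((2*c)) = (2*c)*(1/(2*c)) = 1)
21*(-126) + t(Z) = 21*(-126) + 1 = -2646 + 1 = -2645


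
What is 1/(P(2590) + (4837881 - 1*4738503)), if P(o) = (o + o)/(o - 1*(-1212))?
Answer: 1901/188920168 ≈ 1.0062e-5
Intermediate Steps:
P(o) = 2*o/(1212 + o) (P(o) = (2*o)/(o + 1212) = (2*o)/(1212 + o) = 2*o/(1212 + o))
1/(P(2590) + (4837881 - 1*4738503)) = 1/(2*2590/(1212 + 2590) + (4837881 - 1*4738503)) = 1/(2*2590/3802 + (4837881 - 4738503)) = 1/(2*2590*(1/3802) + 99378) = 1/(2590/1901 + 99378) = 1/(188920168/1901) = 1901/188920168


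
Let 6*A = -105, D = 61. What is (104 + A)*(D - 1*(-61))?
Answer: 10553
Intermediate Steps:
A = -35/2 (A = (1/6)*(-105) = -35/2 ≈ -17.500)
(104 + A)*(D - 1*(-61)) = (104 - 35/2)*(61 - 1*(-61)) = 173*(61 + 61)/2 = (173/2)*122 = 10553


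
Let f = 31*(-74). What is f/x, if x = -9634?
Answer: 1147/4817 ≈ 0.23812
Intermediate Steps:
f = -2294
f/x = -2294/(-9634) = -2294*(-1/9634) = 1147/4817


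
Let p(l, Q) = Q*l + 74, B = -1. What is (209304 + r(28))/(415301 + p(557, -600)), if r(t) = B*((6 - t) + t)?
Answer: 209298/81175 ≈ 2.5784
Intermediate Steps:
p(l, Q) = 74 + Q*l
r(t) = -6 (r(t) = -((6 - t) + t) = -1*6 = -6)
(209304 + r(28))/(415301 + p(557, -600)) = (209304 - 6)/(415301 + (74 - 600*557)) = 209298/(415301 + (74 - 334200)) = 209298/(415301 - 334126) = 209298/81175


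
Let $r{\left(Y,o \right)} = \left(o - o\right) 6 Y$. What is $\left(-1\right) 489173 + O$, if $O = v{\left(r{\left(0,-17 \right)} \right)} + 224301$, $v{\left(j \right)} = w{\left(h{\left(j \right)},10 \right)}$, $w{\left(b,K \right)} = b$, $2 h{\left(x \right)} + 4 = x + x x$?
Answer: $-264874$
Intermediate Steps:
$h{\left(x \right)} = -2 + \frac{x}{2} + \frac{x^{2}}{2}$ ($h{\left(x \right)} = -2 + \frac{x + x x}{2} = -2 + \frac{x + x^{2}}{2} = -2 + \left(\frac{x}{2} + \frac{x^{2}}{2}\right) = -2 + \frac{x}{2} + \frac{x^{2}}{2}$)
$r{\left(Y,o \right)} = 0$ ($r{\left(Y,o \right)} = 0 \cdot 6 Y = 0 Y = 0$)
$v{\left(j \right)} = -2 + \frac{j}{2} + \frac{j^{2}}{2}$
$O = 224299$ ($O = \left(-2 + \frac{1}{2} \cdot 0 + \frac{0^{2}}{2}\right) + 224301 = \left(-2 + 0 + \frac{1}{2} \cdot 0\right) + 224301 = \left(-2 + 0 + 0\right) + 224301 = -2 + 224301 = 224299$)
$\left(-1\right) 489173 + O = \left(-1\right) 489173 + 224299 = -489173 + 224299 = -264874$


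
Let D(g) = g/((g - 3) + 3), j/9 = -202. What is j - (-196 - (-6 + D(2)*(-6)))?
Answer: -1634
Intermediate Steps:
j = -1818 (j = 9*(-202) = -1818)
D(g) = 1 (D(g) = g/((-3 + g) + 3) = g/g = 1)
j - (-196 - (-6 + D(2)*(-6))) = -1818 - (-196 - (-6 + 1*(-6))) = -1818 - (-196 - (-6 - 6)) = -1818 - (-196 - 1*(-12)) = -1818 - (-196 + 12) = -1818 - 1*(-184) = -1818 + 184 = -1634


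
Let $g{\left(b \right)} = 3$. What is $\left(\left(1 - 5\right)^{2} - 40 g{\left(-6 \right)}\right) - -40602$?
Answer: $40498$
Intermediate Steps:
$\left(\left(1 - 5\right)^{2} - 40 g{\left(-6 \right)}\right) - -40602 = \left(\left(1 - 5\right)^{2} - 120\right) - -40602 = \left(\left(-4\right)^{2} - 120\right) + 40602 = \left(16 - 120\right) + 40602 = -104 + 40602 = 40498$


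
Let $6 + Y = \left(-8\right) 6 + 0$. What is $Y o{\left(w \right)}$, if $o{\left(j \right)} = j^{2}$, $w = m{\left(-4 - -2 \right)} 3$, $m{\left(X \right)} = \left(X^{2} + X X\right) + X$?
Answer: $-17496$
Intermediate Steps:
$Y = -54$ ($Y = -6 + \left(\left(-8\right) 6 + 0\right) = -6 + \left(-48 + 0\right) = -6 - 48 = -54$)
$m{\left(X \right)} = X + 2 X^{2}$ ($m{\left(X \right)} = \left(X^{2} + X^{2}\right) + X = 2 X^{2} + X = X + 2 X^{2}$)
$w = 18$ ($w = \left(-4 - -2\right) \left(1 + 2 \left(-4 - -2\right)\right) 3 = \left(-4 + 2\right) \left(1 + 2 \left(-4 + 2\right)\right) 3 = - 2 \left(1 + 2 \left(-2\right)\right) 3 = - 2 \left(1 - 4\right) 3 = \left(-2\right) \left(-3\right) 3 = 6 \cdot 3 = 18$)
$Y o{\left(w \right)} = - 54 \cdot 18^{2} = \left(-54\right) 324 = -17496$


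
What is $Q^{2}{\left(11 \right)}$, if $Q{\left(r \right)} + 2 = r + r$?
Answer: $400$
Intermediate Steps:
$Q{\left(r \right)} = -2 + 2 r$ ($Q{\left(r \right)} = -2 + \left(r + r\right) = -2 + 2 r$)
$Q^{2}{\left(11 \right)} = \left(-2 + 2 \cdot 11\right)^{2} = \left(-2 + 22\right)^{2} = 20^{2} = 400$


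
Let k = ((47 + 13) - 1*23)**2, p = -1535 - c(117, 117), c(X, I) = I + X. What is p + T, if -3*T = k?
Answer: -6676/3 ≈ -2225.3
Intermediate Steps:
p = -1769 (p = -1535 - (117 + 117) = -1535 - 1*234 = -1535 - 234 = -1769)
k = 1369 (k = (60 - 23)**2 = 37**2 = 1369)
T = -1369/3 (T = -1/3*1369 = -1369/3 ≈ -456.33)
p + T = -1769 - 1369/3 = -6676/3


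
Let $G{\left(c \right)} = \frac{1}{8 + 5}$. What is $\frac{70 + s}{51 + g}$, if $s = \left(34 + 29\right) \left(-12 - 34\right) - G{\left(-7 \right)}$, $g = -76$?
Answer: $\frac{7353}{65} \approx 113.12$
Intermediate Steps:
$G{\left(c \right)} = \frac{1}{13}$
$s = - \frac{37675}{13}$ ($s = \left(34 + 29\right) \left(-12 - 34\right) - \frac{1}{13} = 63 \left(-46\right) - \frac{1}{13} = -2898 - \frac{1}{13} = - \frac{37675}{13} \approx -2898.1$)
$\frac{70 + s}{51 + g} = \frac{70 - \frac{37675}{13}}{51 - 76} = - \frac{36765}{13 \left(-25\right)} = \left(- \frac{36765}{13}\right) \left(- \frac{1}{25}\right) = \frac{7353}{65}$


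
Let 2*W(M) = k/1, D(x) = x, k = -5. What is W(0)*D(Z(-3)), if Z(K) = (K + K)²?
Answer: -90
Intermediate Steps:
Z(K) = 4*K² (Z(K) = (2*K)² = 4*K²)
W(M) = -5/2 (W(M) = (-5/1)/2 = (-5*1)/2 = (½)*(-5) = -5/2)
W(0)*D(Z(-3)) = -10*(-3)² = -10*9 = -5/2*36 = -90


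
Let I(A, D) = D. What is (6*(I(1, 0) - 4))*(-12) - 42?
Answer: 246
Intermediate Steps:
(6*(I(1, 0) - 4))*(-12) - 42 = (6*(0 - 4))*(-12) - 42 = (6*(-4))*(-12) - 42 = -24*(-12) - 42 = 288 - 42 = 246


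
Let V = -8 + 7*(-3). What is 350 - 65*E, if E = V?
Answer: 2235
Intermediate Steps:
V = -29 (V = -8 - 21 = -29)
E = -29
350 - 65*E = 350 - 65*(-29) = 350 + 1885 = 2235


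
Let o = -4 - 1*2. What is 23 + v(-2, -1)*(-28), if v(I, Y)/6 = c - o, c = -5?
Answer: -145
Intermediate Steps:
o = -6 (o = -4 - 2 = -6)
v(I, Y) = 6 (v(I, Y) = 6*(-5 - 1*(-6)) = 6*(-5 + 6) = 6*1 = 6)
23 + v(-2, -1)*(-28) = 23 + 6*(-28) = 23 - 168 = -145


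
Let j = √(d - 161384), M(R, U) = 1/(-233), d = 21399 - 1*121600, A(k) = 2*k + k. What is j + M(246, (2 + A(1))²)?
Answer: -1/233 + 3*I*√29065 ≈ -0.0042918 + 511.45*I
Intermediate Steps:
A(k) = 3*k
d = -100201 (d = 21399 - 121600 = -100201)
M(R, U) = -1/233
j = 3*I*√29065 (j = √(-100201 - 161384) = √(-261585) = 3*I*√29065 ≈ 511.45*I)
j + M(246, (2 + A(1))²) = 3*I*√29065 - 1/233 = -1/233 + 3*I*√29065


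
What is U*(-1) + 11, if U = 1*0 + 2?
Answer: 9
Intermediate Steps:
U = 2 (U = 0 + 2 = 2)
U*(-1) + 11 = 2*(-1) + 11 = -2 + 11 = 9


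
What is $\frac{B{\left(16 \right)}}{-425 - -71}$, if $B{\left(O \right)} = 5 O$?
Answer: $- \frac{40}{177} \approx -0.22599$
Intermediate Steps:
$\frac{B{\left(16 \right)}}{-425 - -71} = \frac{5 \cdot 16}{-425 - -71} = \frac{80}{-425 + 71} = \frac{80}{-354} = 80 \left(- \frac{1}{354}\right) = - \frac{40}{177}$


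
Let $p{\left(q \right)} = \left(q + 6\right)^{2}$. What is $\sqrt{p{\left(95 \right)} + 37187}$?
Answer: $2 \sqrt{11847} \approx 217.69$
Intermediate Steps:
$p{\left(q \right)} = \left(6 + q\right)^{2}$
$\sqrt{p{\left(95 \right)} + 37187} = \sqrt{\left(6 + 95\right)^{2} + 37187} = \sqrt{101^{2} + 37187} = \sqrt{10201 + 37187} = \sqrt{47388} = 2 \sqrt{11847}$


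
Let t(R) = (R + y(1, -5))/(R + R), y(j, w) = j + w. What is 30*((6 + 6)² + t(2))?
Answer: 4305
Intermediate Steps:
t(R) = (-4 + R)/(2*R) (t(R) = (R + (1 - 5))/(R + R) = (R - 4)/((2*R)) = (-4 + R)*(1/(2*R)) = (-4 + R)/(2*R))
30*((6 + 6)² + t(2)) = 30*((6 + 6)² + (½)*(-4 + 2)/2) = 30*(12² + (½)*(½)*(-2)) = 30*(144 - ½) = 30*(287/2) = 4305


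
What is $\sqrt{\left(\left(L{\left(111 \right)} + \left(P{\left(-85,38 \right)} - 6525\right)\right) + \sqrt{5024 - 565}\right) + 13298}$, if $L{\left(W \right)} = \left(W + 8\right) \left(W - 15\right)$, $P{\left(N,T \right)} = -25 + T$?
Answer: $\sqrt{18210 + 7 \sqrt{91}} \approx 135.19$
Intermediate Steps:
$L{\left(W \right)} = \left(-15 + W\right) \left(8 + W\right)$ ($L{\left(W \right)} = \left(8 + W\right) \left(-15 + W\right) = \left(-15 + W\right) \left(8 + W\right)$)
$\sqrt{\left(\left(L{\left(111 \right)} + \left(P{\left(-85,38 \right)} - 6525\right)\right) + \sqrt{5024 - 565}\right) + 13298} = \sqrt{\left(\left(\left(-120 + 111^{2} - 777\right) + \left(\left(-25 + 38\right) - 6525\right)\right) + \sqrt{5024 - 565}\right) + 13298} = \sqrt{\left(\left(\left(-120 + 12321 - 777\right) + \left(13 - 6525\right)\right) + \sqrt{4459}\right) + 13298} = \sqrt{\left(\left(11424 - 6512\right) + 7 \sqrt{91}\right) + 13298} = \sqrt{\left(4912 + 7 \sqrt{91}\right) + 13298} = \sqrt{18210 + 7 \sqrt{91}}$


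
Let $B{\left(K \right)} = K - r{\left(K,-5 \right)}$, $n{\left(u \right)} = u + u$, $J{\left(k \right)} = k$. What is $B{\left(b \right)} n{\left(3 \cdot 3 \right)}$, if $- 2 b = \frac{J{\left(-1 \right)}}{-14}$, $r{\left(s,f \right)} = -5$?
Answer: $\frac{1251}{14} \approx 89.357$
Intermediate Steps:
$n{\left(u \right)} = 2 u$
$b = - \frac{1}{28}$ ($b = - \frac{\left(-1\right) \frac{1}{-14}}{2} = - \frac{\left(-1\right) \left(- \frac{1}{14}\right)}{2} = \left(- \frac{1}{2}\right) \frac{1}{14} = - \frac{1}{28} \approx -0.035714$)
$B{\left(K \right)} = 5 + K$ ($B{\left(K \right)} = K - -5 = K + 5 = 5 + K$)
$B{\left(b \right)} n{\left(3 \cdot 3 \right)} = \left(5 - \frac{1}{28}\right) 2 \cdot 3 \cdot 3 = \frac{139 \cdot 2 \cdot 9}{28} = \frac{139}{28} \cdot 18 = \frac{1251}{14}$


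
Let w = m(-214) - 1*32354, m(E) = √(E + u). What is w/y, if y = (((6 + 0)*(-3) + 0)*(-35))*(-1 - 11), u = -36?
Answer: 2311/540 - I*√10/1512 ≈ 4.2796 - 0.0020915*I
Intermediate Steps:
m(E) = √(-36 + E) (m(E) = √(E - 36) = √(-36 + E))
w = -32354 + 5*I*√10 (w = √(-36 - 214) - 1*32354 = √(-250) - 32354 = 5*I*√10 - 32354 = -32354 + 5*I*√10 ≈ -32354.0 + 15.811*I)
y = -7560 (y = ((6*(-3) + 0)*(-35))*(-12) = ((-18 + 0)*(-35))*(-12) = -18*(-35)*(-12) = 630*(-12) = -7560)
w/y = (-32354 + 5*I*√10)/(-7560) = (-32354 + 5*I*√10)*(-1/7560) = 2311/540 - I*√10/1512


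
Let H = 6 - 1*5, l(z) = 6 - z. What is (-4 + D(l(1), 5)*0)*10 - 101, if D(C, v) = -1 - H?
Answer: -141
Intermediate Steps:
H = 1 (H = 6 - 5 = 1)
D(C, v) = -2 (D(C, v) = -1 - 1*1 = -1 - 1 = -2)
(-4 + D(l(1), 5)*0)*10 - 101 = (-4 - 2*0)*10 - 101 = (-4 + 0)*10 - 101 = -4*10 - 101 = -40 - 101 = -141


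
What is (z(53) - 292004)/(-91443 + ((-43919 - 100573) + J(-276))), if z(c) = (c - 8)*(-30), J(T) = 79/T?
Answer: 80965704/65118139 ≈ 1.2434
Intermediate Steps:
z(c) = 240 - 30*c (z(c) = (-8 + c)*(-30) = 240 - 30*c)
(z(53) - 292004)/(-91443 + ((-43919 - 100573) + J(-276))) = ((240 - 30*53) - 292004)/(-91443 + ((-43919 - 100573) + 79/(-276))) = ((240 - 1590) - 292004)/(-91443 + (-144492 + 79*(-1/276))) = (-1350 - 292004)/(-91443 + (-144492 - 79/276)) = -293354/(-91443 - 39879871/276) = -293354/(-65118139/276) = -293354*(-276/65118139) = 80965704/65118139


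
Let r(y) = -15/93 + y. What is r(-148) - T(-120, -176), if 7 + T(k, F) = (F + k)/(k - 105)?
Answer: -993776/6975 ≈ -142.48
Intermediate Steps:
T(k, F) = -7 + (F + k)/(-105 + k) (T(k, F) = -7 + (F + k)/(k - 105) = -7 + (F + k)/(-105 + k))
r(y) = -5/31 + y (r(y) = -15*1/93 + y = -5/31 + y)
r(-148) - T(-120, -176) = (-5/31 - 148) - (735 - 176 - 6*(-120))/(-105 - 120) = -4593/31 - (735 - 176 + 720)/(-225) = -4593/31 - (-1)*1279/225 = -4593/31 - 1*(-1279/225) = -4593/31 + 1279/225 = -993776/6975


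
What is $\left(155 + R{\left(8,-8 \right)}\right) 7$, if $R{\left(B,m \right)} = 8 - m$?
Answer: $1197$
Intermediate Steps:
$\left(155 + R{\left(8,-8 \right)}\right) 7 = \left(155 + \left(8 - -8\right)\right) 7 = \left(155 + \left(8 + 8\right)\right) 7 = \left(155 + 16\right) 7 = 171 \cdot 7 = 1197$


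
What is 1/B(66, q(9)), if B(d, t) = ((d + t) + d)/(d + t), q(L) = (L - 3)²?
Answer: 17/28 ≈ 0.60714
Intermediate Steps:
q(L) = (-3 + L)²
B(d, t) = (t + 2*d)/(d + t)
1/B(66, q(9)) = 1/(((-3 + 9)² + 2*66)/(66 + (-3 + 9)²)) = 1/((6² + 132)/(66 + 6²)) = 1/((36 + 132)/(66 + 36)) = 1/(168/102) = 1/((1/102)*168) = 1/(28/17) = 17/28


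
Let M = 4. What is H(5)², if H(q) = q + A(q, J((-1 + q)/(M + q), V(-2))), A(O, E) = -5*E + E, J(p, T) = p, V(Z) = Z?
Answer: 841/81 ≈ 10.383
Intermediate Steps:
A(O, E) = -4*E
H(q) = q - 4*(-1 + q)/(4 + q)
H(5)² = ((4 + 5²)/(4 + 5))² = ((4 + 25)/9)² = ((⅑)*29)² = (29/9)² = 841/81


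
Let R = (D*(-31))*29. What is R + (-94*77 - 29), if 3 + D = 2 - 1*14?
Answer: 6218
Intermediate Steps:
D = -15 (D = -3 + (2 - 1*14) = -3 + (2 - 14) = -3 - 12 = -15)
R = 13485 (R = -15*(-31)*29 = 465*29 = 13485)
R + (-94*77 - 29) = 13485 + (-94*77 - 29) = 13485 + (-7238 - 29) = 13485 - 7267 = 6218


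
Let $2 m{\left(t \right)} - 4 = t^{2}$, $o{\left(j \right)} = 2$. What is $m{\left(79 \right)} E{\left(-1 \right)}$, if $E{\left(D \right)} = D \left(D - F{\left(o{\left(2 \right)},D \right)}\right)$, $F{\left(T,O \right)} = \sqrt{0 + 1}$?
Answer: $6245$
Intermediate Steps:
$m{\left(t \right)} = 2 + \frac{t^{2}}{2}$
$F{\left(T,O \right)} = 1$ ($F{\left(T,O \right)} = \sqrt{1} = 1$)
$E{\left(D \right)} = D \left(-1 + D\right)$ ($E{\left(D \right)} = D \left(D - 1\right) = D \left(-1 + D\right)$)
$m{\left(79 \right)} E{\left(-1 \right)} = \left(2 + \frac{79^{2}}{2}\right) \left(- (-1 - 1)\right) = \left(2 + \frac{1}{2} \cdot 6241\right) \left(\left(-1\right) \left(-2\right)\right) = \left(2 + \frac{6241}{2}\right) 2 = \frac{6245}{2} \cdot 2 = 6245$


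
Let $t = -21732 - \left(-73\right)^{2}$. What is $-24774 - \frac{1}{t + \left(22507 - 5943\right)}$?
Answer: $- \frac{260052677}{10497} \approx -24774.0$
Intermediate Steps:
$t = -27061$ ($t = -21732 - 5329 = -27061$)
$-24774 - \frac{1}{t + \left(22507 - 5943\right)} = -24774 - \frac{1}{-27061 + \left(22507 - 5943\right)} = -24774 - \frac{1}{-27061 + 16564} = -24774 - \frac{1}{-10497} = -24774 - - \frac{1}{10497} = -24774 + \frac{1}{10497} = - \frac{260052677}{10497}$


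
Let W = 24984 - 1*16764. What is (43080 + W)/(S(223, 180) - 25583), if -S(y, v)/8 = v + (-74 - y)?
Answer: -51300/24647 ≈ -2.0814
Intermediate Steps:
S(y, v) = 592 - 8*v + 8*y (S(y, v) = -8*(v + (-74 - y)) = -8*(-74 + v - y) = 592 - 8*v + 8*y)
W = 8220 (W = 24984 - 16764 = 8220)
(43080 + W)/(S(223, 180) - 25583) = (43080 + 8220)/((592 - 8*180 + 8*223) - 25583) = 51300/((592 - 1440 + 1784) - 25583) = 51300/(936 - 25583) = 51300/(-24647) = 51300*(-1/24647) = -51300/24647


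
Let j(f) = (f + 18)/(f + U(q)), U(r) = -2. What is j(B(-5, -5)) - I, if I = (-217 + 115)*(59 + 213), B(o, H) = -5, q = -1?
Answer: 194195/7 ≈ 27742.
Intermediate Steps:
I = -27744 (I = -102*272 = -27744)
j(f) = (18 + f)/(-2 + f) (j(f) = (f + 18)/(f - 2) = (18 + f)/(-2 + f))
j(B(-5, -5)) - I = (18 - 5)/(-2 - 5) - 1*(-27744) = 13/(-7) + 27744 = -⅐*13 + 27744 = -13/7 + 27744 = 194195/7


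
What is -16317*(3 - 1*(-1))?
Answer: -65268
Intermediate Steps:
-16317*(3 - 1*(-1)) = -16317*(3 + 1) = -16317*4 = -65268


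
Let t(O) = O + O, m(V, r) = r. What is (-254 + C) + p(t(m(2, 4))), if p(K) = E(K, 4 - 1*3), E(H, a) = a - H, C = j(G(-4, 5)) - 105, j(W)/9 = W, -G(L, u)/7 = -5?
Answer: -51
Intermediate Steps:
G(L, u) = 35 (G(L, u) = -7*(-5) = 35)
j(W) = 9*W
t(O) = 2*O
C = 210 (C = 9*35 - 105 = 315 - 105 = 210)
p(K) = 1 - K (p(K) = (4 - 1*3) - K = (4 - 3) - K = 1 - K)
(-254 + C) + p(t(m(2, 4))) = (-254 + 210) + (1 - 2*4) = -44 + (1 - 1*8) = -44 + (1 - 8) = -44 - 7 = -51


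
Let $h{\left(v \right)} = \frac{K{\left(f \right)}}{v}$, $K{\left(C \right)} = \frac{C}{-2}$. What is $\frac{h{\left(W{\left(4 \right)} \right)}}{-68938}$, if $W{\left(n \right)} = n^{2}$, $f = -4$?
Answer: $- \frac{1}{551504} \approx -1.8132 \cdot 10^{-6}$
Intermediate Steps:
$K{\left(C \right)} = - \frac{C}{2}$ ($K{\left(C \right)} = C \left(- \frac{1}{2}\right) = - \frac{C}{2}$)
$h{\left(v \right)} = \frac{2}{v}$ ($h{\left(v \right)} = \frac{\left(- \frac{1}{2}\right) \left(-4\right)}{v} = \frac{2}{v}$)
$\frac{h{\left(W{\left(4 \right)} \right)}}{-68938} = \frac{2 \frac{1}{4^{2}}}{-68938} = \frac{2}{16} \left(- \frac{1}{68938}\right) = 2 \cdot \frac{1}{16} \left(- \frac{1}{68938}\right) = \frac{1}{8} \left(- \frac{1}{68938}\right) = - \frac{1}{551504}$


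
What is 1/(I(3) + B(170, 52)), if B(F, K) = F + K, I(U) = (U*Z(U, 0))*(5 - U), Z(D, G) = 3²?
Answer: 1/276 ≈ 0.0036232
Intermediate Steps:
Z(D, G) = 9
I(U) = 9*U*(5 - U) (I(U) = (U*9)*(5 - U) = (9*U)*(5 - U) = 9*U*(5 - U))
1/(I(3) + B(170, 52)) = 1/(9*3*(5 - 1*3) + (170 + 52)) = 1/(9*3*(5 - 3) + 222) = 1/(9*3*2 + 222) = 1/(54 + 222) = 1/276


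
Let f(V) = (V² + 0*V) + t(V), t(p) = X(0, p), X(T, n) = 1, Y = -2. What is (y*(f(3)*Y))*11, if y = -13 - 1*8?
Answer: 4620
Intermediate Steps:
t(p) = 1
f(V) = 1 + V² (f(V) = (V² + 0*V) + 1 = (V² + 0) + 1 = V² + 1 = 1 + V²)
y = -21 (y = -13 - 8 = -21)
(y*(f(3)*Y))*11 = -21*(1 + 3²)*(-2)*11 = -21*(1 + 9)*(-2)*11 = -210*(-2)*11 = -21*(-20)*11 = 420*11 = 4620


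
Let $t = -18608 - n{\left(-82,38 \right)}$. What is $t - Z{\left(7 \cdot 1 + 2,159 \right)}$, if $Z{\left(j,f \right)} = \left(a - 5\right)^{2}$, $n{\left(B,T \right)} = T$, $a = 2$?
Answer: $-18655$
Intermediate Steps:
$t = -18646$ ($t = -18608 - 38 = -18646$)
$Z{\left(j,f \right)} = 9$ ($Z{\left(j,f \right)} = \left(2 - 5\right)^{2} = \left(-3\right)^{2} = 9$)
$t - Z{\left(7 \cdot 1 + 2,159 \right)} = -18646 - 9 = -18655$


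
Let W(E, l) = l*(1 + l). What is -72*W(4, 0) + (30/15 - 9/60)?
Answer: 37/20 ≈ 1.8500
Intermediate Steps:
-72*W(4, 0) + (30/15 - 9/60) = -0*(1 + 0) + (30/15 - 9/60) = -0 + (30*(1/15) - 9*1/60) = -72*0 + (2 - 3/20) = 0 + 37/20 = 37/20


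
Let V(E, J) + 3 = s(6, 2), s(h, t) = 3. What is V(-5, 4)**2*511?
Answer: 0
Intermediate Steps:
V(E, J) = 0 (V(E, J) = -3 + 3 = 0)
V(-5, 4)**2*511 = 0**2*511 = 0*511 = 0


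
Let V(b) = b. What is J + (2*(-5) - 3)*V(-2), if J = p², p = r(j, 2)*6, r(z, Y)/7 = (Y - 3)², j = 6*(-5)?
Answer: 1790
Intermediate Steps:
j = -30
r(z, Y) = 7*(-3 + Y)² (r(z, Y) = 7*(Y - 3)² = 7*(-3 + Y)²)
p = 42 (p = (7*(-3 + 2)²)*6 = (7*(-1)²)*6 = (7*1)*6 = 7*6 = 42)
J = 1764 (J = 42² = 1764)
J + (2*(-5) - 3)*V(-2) = 1764 + (2*(-5) - 3)*(-2) = 1764 + (-10 - 3)*(-2) = 1764 - 13*(-2) = 1764 + 26 = 1790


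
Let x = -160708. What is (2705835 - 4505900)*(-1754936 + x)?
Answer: 3448283716860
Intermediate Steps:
(2705835 - 4505900)*(-1754936 + x) = (2705835 - 4505900)*(-1754936 - 160708) = -1800065*(-1915644) = 3448283716860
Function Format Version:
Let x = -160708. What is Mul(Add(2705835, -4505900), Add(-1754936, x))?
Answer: 3448283716860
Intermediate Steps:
Mul(Add(2705835, -4505900), Add(-1754936, x)) = Mul(Add(2705835, -4505900), Add(-1754936, -160708)) = Mul(-1800065, -1915644) = 3448283716860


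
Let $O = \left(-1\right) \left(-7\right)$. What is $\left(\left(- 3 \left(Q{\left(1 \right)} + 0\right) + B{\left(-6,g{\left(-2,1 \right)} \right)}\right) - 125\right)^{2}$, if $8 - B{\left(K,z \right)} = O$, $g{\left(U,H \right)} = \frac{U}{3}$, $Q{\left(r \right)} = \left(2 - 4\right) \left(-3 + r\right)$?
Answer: $18496$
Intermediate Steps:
$Q{\left(r \right)} = 6 - 2 r$ ($Q{\left(r \right)} = - 2 \left(-3 + r\right) = 6 - 2 r$)
$g{\left(U,H \right)} = \frac{U}{3}$ ($g{\left(U,H \right)} = U \frac{1}{3} = \frac{U}{3}$)
$O = 7$
$B{\left(K,z \right)} = 1$ ($B{\left(K,z \right)} = 8 - 7 = 1$)
$\left(\left(- 3 \left(Q{\left(1 \right)} + 0\right) + B{\left(-6,g{\left(-2,1 \right)} \right)}\right) - 125\right)^{2} = \left(\left(- 3 \left(\left(6 - 2\right) + 0\right) + 1\right) - 125\right)^{2} = \left(\left(- 3 \left(4 + 0\right) + 1\right) - 125\right)^{2} = \left(\left(\left(-3\right) 4 + 1\right) - 125\right)^{2} = \left(\left(-12 + 1\right) - 125\right)^{2} = \left(-11 - 125\right)^{2} = \left(-136\right)^{2} = 18496$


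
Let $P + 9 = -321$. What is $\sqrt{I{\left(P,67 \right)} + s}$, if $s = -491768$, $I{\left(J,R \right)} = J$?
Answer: $i \sqrt{492098} \approx 701.5 i$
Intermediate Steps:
$P = -330$ ($P = -9 - 321 = -330$)
$\sqrt{I{\left(P,67 \right)} + s} = \sqrt{-330 - 491768} = \sqrt{-492098} = i \sqrt{492098}$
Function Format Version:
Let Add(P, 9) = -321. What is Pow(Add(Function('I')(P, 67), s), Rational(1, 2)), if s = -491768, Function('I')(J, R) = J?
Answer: Mul(I, Pow(492098, Rational(1, 2))) ≈ Mul(701.50, I)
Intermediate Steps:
P = -330 (P = Add(-9, -321) = -330)
Pow(Add(Function('I')(P, 67), s), Rational(1, 2)) = Pow(Add(-330, -491768), Rational(1, 2)) = Pow(-492098, Rational(1, 2)) = Mul(I, Pow(492098, Rational(1, 2)))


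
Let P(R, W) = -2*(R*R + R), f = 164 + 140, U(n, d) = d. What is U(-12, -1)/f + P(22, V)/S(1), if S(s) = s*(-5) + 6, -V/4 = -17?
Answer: -307649/304 ≈ -1012.0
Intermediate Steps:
V = 68 (V = -4*(-17) = 68)
S(s) = 6 - 5*s (S(s) = -5*s + 6 = 6 - 5*s)
f = 304
P(R, W) = -2*R - 2*R² (P(R, W) = -2*(R² + R) = -2*(R + R²) = -2*R - 2*R²)
U(-12, -1)/f + P(22, V)/S(1) = -1/304 + (-2*22*(1 + 22))/(6 - 5*1) = -1*1/304 + (-2*22*23)/(6 - 5) = -1/304 - 1012/1 = -1/304 - 1012*1 = -1/304 - 1012 = -307649/304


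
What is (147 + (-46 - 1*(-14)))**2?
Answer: 13225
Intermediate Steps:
(147 + (-46 - 1*(-14)))**2 = (147 + (-46 + 14))**2 = (147 - 32)**2 = 115**2 = 13225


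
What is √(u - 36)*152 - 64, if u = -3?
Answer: -64 + 152*I*√39 ≈ -64.0 + 949.24*I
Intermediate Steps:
√(u - 36)*152 - 64 = √(-3 - 36)*152 - 64 = √(-39)*152 - 64 = (I*√39)*152 - 64 = 152*I*√39 - 64 = -64 + 152*I*√39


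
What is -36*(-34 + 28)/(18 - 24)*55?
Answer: -1980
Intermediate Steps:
-36*(-34 + 28)/(18 - 24)*55 = -(-216)/(-6)*55 = -(-216)*(-1)/6*55 = -36*1*55 = -36*55 = -1980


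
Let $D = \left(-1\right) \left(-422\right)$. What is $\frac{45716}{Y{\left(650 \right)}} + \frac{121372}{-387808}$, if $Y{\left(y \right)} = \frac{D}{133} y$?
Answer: $\frac{145291795039}{6648483400} \approx 21.853$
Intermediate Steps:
$D = 422$
$Y{\left(y \right)} = \frac{422 y}{133}$ ($Y{\left(y \right)} = \frac{422}{133} y = 422 \cdot \frac{1}{133} y = \frac{422 y}{133}$)
$\frac{45716}{Y{\left(650 \right)}} + \frac{121372}{-387808} = \frac{45716}{\frac{422}{133} \cdot 650} + \frac{121372}{-387808} = \frac{45716}{\frac{274300}{133}} + 121372 \left(- \frac{1}{387808}\right) = 45716 \cdot \frac{133}{274300} - \frac{30343}{96952} = \frac{1520057}{68575} - \frac{30343}{96952} = \frac{145291795039}{6648483400}$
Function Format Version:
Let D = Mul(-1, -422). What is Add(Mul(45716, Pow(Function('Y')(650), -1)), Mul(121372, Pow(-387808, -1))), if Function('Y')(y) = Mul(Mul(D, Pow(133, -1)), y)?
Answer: Rational(145291795039, 6648483400) ≈ 21.853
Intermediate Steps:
D = 422
Function('Y')(y) = Mul(Rational(422, 133), y) (Function('Y')(y) = Mul(Mul(422, Pow(133, -1)), y) = Mul(Mul(422, Rational(1, 133)), y) = Mul(Rational(422, 133), y))
Add(Mul(45716, Pow(Function('Y')(650), -1)), Mul(121372, Pow(-387808, -1))) = Add(Mul(45716, Pow(Mul(Rational(422, 133), 650), -1)), Mul(121372, Pow(-387808, -1))) = Add(Mul(45716, Pow(Rational(274300, 133), -1)), Mul(121372, Rational(-1, 387808))) = Add(Mul(45716, Rational(133, 274300)), Rational(-30343, 96952)) = Add(Rational(1520057, 68575), Rational(-30343, 96952)) = Rational(145291795039, 6648483400)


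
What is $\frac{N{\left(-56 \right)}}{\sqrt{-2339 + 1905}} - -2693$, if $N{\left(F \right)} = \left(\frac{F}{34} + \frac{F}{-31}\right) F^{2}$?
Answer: $2693 - \frac{18816 i \sqrt{434}}{16337} \approx 2693.0 - 23.994 i$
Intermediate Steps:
$N{\left(F \right)} = - \frac{3 F^{3}}{1054}$ ($N{\left(F \right)} = \left(F \frac{1}{34} + F \left(- \frac{1}{31}\right)\right) F^{2} = \left(\frac{F}{34} - \frac{F}{31}\right) F^{2} = - \frac{3 F}{1054} F^{2} = - \frac{3 F^{3}}{1054}$)
$\frac{N{\left(-56 \right)}}{\sqrt{-2339 + 1905}} - -2693 = \frac{\left(- \frac{3}{1054}\right) \left(-56\right)^{3}}{\sqrt{-2339 + 1905}} - -2693 = \frac{\left(- \frac{3}{1054}\right) \left(-175616\right)}{\sqrt{-434}} + 2693 = \frac{263424}{527 i \sqrt{434}} + 2693 = \frac{263424 \left(- \frac{i \sqrt{434}}{434}\right)}{527} + 2693 = - \frac{18816 i \sqrt{434}}{16337} + 2693 = 2693 - \frac{18816 i \sqrt{434}}{16337}$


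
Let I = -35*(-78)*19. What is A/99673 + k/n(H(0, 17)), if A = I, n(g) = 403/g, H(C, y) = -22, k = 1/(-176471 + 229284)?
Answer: 157711451732/303057735721 ≈ 0.52040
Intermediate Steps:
k = 1/52813 ≈ 1.8935e-5
I = 51870 (I = 2730*19 = 51870)
A = 51870
A/99673 + k/n(H(0, 17)) = 51870/99673 + 1/(52813*((403/(-22)))) = 51870*(1/99673) + 1/(52813*((403*(-1/22)))) = 7410/14239 + 1/(52813*(-403/22)) = 7410/14239 + (1/52813)*(-22/403) = 7410/14239 - 22/21283639 = 157711451732/303057735721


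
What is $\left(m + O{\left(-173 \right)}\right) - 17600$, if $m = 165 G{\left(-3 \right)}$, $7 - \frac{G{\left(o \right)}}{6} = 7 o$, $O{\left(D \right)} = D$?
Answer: $9947$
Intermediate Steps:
$G{\left(o \right)} = 42 - 42 o$ ($G{\left(o \right)} = 42 - 6 \cdot 7 o = 42 - 42 o$)
$m = 27720$ ($m = 165 \left(42 - -126\right) = 165 \left(42 + 126\right) = 165 \cdot 168 = 27720$)
$\left(m + O{\left(-173 \right)}\right) - 17600 = \left(27720 - 173\right) - 17600 = 27547 - 17600 = 9947$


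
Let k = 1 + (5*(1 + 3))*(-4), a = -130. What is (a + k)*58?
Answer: -12122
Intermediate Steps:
k = -79 (k = 1 + (5*4)*(-4) = 1 + 20*(-4) = 1 - 80 = -79)
(a + k)*58 = (-130 - 79)*58 = -209*58 = -12122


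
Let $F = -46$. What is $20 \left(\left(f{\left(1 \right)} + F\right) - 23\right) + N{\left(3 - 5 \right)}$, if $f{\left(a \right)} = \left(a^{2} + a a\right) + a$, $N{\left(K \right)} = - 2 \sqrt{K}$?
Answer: $-1320 - 2 i \sqrt{2} \approx -1320.0 - 2.8284 i$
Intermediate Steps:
$f{\left(a \right)} = a + 2 a^{2}$ ($f{\left(a \right)} = \left(a^{2} + a^{2}\right) + a = 2 a^{2} + a = a + 2 a^{2}$)
$20 \left(\left(f{\left(1 \right)} + F\right) - 23\right) + N{\left(3 - 5 \right)} = 20 \left(\left(1 \left(1 + 2 \cdot 1\right) - 46\right) - 23\right) - 2 \sqrt{3 - 5} = 20 \left(\left(1 \left(1 + 2\right) - 46\right) - 23\right) - 2 \sqrt{3 - 5} = 20 \left(\left(1 \cdot 3 - 46\right) - 23\right) - 2 \sqrt{-2} = 20 \left(\left(3 - 46\right) - 23\right) - 2 i \sqrt{2} = 20 \left(-43 - 23\right) - 2 i \sqrt{2} = 20 \left(-66\right) - 2 i \sqrt{2} = -1320 - 2 i \sqrt{2}$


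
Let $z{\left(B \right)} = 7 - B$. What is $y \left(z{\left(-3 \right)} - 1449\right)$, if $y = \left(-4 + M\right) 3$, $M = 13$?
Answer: $-38853$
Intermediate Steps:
$y = 27$ ($y = \left(-4 + 13\right) 3 = 9 \cdot 3 = 27$)
$y \left(z{\left(-3 \right)} - 1449\right) = 27 \left(\left(7 - -3\right) - 1449\right) = 27 \left(\left(7 + 3\right) - 1449\right) = 27 \left(10 - 1449\right) = 27 \left(-1439\right) = -38853$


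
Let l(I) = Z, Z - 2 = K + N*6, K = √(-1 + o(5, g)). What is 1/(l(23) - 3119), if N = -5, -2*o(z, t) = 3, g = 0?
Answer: -6294/19807223 - I*√10/19807223 ≈ -0.00031776 - 1.5965e-7*I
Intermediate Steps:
o(z, t) = -3/2 (o(z, t) = -½*3 = -3/2)
K = I*√10/2 (K = √(-1 - 3/2) = √(-5/2) = I*√10/2 ≈ 1.5811*I)
Z = -28 + I*√10/2 (Z = 2 + (I*√10/2 - 5*6) = 2 + (I*√10/2 - 30) = 2 + (-30 + I*√10/2) = -28 + I*√10/2 ≈ -28.0 + 1.5811*I)
l(I) = -28 + I*√10/2
1/(l(23) - 3119) = 1/((-28 + I*√10/2) - 3119) = 1/(-3147 + I*√10/2)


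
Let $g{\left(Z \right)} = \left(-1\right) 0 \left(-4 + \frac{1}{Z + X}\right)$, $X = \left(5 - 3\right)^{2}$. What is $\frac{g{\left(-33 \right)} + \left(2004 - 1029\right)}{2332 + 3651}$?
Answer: $\frac{975}{5983} \approx 0.16296$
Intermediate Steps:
$X = 4$ ($X = 2^{2} = 4$)
$g{\left(Z \right)} = 0$ ($g{\left(Z \right)} = \left(-1\right) 0 \left(-4 + \frac{1}{Z + 4}\right) = 0 \left(-4 + \frac{1}{4 + Z}\right) = 0$)
$\frac{g{\left(-33 \right)} + \left(2004 - 1029\right)}{2332 + 3651} = \frac{0 + \left(2004 - 1029\right)}{2332 + 3651} = \frac{0 + 975}{5983} = 975 \cdot \frac{1}{5983} = \frac{975}{5983}$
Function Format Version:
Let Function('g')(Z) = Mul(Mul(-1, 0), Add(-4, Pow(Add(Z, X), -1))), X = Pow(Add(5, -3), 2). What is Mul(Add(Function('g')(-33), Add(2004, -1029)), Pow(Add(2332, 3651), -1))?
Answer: Rational(975, 5983) ≈ 0.16296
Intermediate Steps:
X = 4 (X = Pow(2, 2) = 4)
Function('g')(Z) = 0 (Function('g')(Z) = Mul(Mul(-1, 0), Add(-4, Pow(Add(Z, 4), -1))) = Mul(0, Add(-4, Pow(Add(4, Z), -1))) = 0)
Mul(Add(Function('g')(-33), Add(2004, -1029)), Pow(Add(2332, 3651), -1)) = Mul(Add(0, Add(2004, -1029)), Pow(Add(2332, 3651), -1)) = Mul(Add(0, 975), Pow(5983, -1)) = Mul(975, Rational(1, 5983)) = Rational(975, 5983)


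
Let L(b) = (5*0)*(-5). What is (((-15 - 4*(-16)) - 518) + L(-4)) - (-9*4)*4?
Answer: -325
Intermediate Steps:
L(b) = 0 (L(b) = 0*(-5) = 0)
(((-15 - 4*(-16)) - 518) + L(-4)) - (-9*4)*4 = (((-15 - 4*(-16)) - 518) + 0) - (-9*4)*4 = (((-15 + 64) - 518) + 0) - (-36)*4 = ((49 - 518) + 0) - 1*(-144) = (-469 + 0) + 144 = -469 + 144 = -325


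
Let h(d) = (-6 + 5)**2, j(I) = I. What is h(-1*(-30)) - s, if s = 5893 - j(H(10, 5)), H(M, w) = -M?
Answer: -5902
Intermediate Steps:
h(d) = 1 (h(d) = (-1)**2 = 1)
s = 5903 (s = 5893 - (-1)*10 = 5893 - 1*(-10) = 5893 + 10 = 5903)
h(-1*(-30)) - s = 1 - 1*5903 = 1 - 5903 = -5902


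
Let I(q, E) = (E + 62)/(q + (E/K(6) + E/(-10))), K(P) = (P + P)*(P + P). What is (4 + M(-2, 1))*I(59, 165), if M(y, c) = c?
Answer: 10896/419 ≈ 26.005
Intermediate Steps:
K(P) = 4*P² (K(P) = (2*P)*(2*P) = 4*P²)
I(q, E) = (62 + E)/(q - 67*E/720) (I(q, E) = (E + 62)/(q + (E/((4*6²)) + E/(-10))) = (62 + E)/(q + (E/((4*36)) + E*(-⅒))) = (62 + E)/(q + (E/144 - E/10)) = (62 + E)/(q - 67*E/720))
(4 + M(-2, 1))*I(59, 165) = (4 + 1)*(720*(62 + 165)/(-67*165 + 720*59)) = 5*(720*227/(-11055 + 42480)) = 5*(720*227/31425) = 5*(720*(1/31425)*227) = 5*(10896/2095) = 10896/419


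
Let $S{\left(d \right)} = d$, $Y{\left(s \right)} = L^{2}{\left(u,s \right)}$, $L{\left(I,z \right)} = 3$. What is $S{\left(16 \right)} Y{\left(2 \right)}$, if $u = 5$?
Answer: $144$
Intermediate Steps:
$Y{\left(s \right)} = 9$ ($Y{\left(s \right)} = 3^{2} = 9$)
$S{\left(16 \right)} Y{\left(2 \right)} = 16 \cdot 9 = 144$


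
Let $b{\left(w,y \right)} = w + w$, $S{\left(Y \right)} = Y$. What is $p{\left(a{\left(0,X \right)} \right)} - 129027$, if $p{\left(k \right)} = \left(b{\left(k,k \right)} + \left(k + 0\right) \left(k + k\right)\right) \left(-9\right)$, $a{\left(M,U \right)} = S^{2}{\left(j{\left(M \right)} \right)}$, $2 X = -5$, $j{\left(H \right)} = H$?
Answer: $-129027$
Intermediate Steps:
$X = - \frac{5}{2}$ ($X = \frac{1}{2} \left(-5\right) = - \frac{5}{2} \approx -2.5$)
$b{\left(w,y \right)} = 2 w$
$a{\left(M,U \right)} = M^{2}$
$p{\left(k \right)} = - 18 k - 18 k^{2}$ ($p{\left(k \right)} = \left(2 k + \left(k + 0\right) \left(k + k\right)\right) \left(-9\right) = \left(2 k + k 2 k\right) \left(-9\right) = \left(2 k + 2 k^{2}\right) \left(-9\right) = - 18 k - 18 k^{2}$)
$p{\left(a{\left(0,X \right)} \right)} - 129027 = 18 \cdot 0^{2} \left(-1 - 0^{2}\right) - 129027 = 18 \cdot 0 \left(-1 - 0\right) - 129027 = 18 \cdot 0 \left(-1 + 0\right) - 129027 = 18 \cdot 0 \left(-1\right) - 129027 = 0 - 129027 = -129027$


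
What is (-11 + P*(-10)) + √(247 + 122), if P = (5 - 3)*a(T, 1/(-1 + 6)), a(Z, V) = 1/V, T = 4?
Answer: -111 + 3*√41 ≈ -91.791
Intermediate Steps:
P = 10 (P = (5 - 3)/(1/(-1 + 6)) = 2/(1/5) = 2/(⅕) = 2*5 = 10)
(-11 + P*(-10)) + √(247 + 122) = (-11 + 10*(-10)) + √(247 + 122) = (-11 - 100) + √369 = -111 + 3*√41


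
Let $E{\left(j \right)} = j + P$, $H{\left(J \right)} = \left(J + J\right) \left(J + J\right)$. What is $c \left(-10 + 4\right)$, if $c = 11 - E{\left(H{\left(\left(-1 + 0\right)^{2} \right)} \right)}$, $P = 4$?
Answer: $-18$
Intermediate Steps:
$H{\left(J \right)} = 4 J^{2}$ ($H{\left(J \right)} = 2 J 2 J = 4 J^{2}$)
$E{\left(j \right)} = 4 + j$ ($E{\left(j \right)} = j + 4 = 4 + j$)
$c = 3$ ($c = 11 - \left(4 + 4 \left(\left(-1 + 0\right)^{2}\right)^{2}\right) = 11 - \left(4 + 4 \left(\left(-1\right)^{2}\right)^{2}\right) = 11 - \left(4 + 4 \cdot 1^{2}\right) = 11 - \left(4 + 4 \cdot 1\right) = 11 - \left(4 + 4\right) = 11 - 8 = 3$)
$c \left(-10 + 4\right) = 3 \left(-10 + 4\right) = 3 \left(-6\right) = -18$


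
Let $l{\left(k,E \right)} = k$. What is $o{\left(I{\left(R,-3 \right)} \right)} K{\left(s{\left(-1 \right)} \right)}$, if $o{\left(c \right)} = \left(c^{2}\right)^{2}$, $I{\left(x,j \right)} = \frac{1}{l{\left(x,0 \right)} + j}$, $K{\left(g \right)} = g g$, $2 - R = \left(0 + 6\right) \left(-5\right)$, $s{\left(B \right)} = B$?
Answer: $\frac{1}{707281} \approx 1.4139 \cdot 10^{-6}$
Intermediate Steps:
$R = 32$ ($R = 2 - \left(0 + 6\right) \left(-5\right) = 2 - 6 \left(-5\right) = 2 - -30 = 2 + 30 = 32$)
$K{\left(g \right)} = g^{2}$
$I{\left(x,j \right)} = \frac{1}{j + x}$ ($I{\left(x,j \right)} = \frac{1}{x + j} = \frac{1}{j + x}$)
$o{\left(c \right)} = c^{4}$
$o{\left(I{\left(R,-3 \right)} \right)} K{\left(s{\left(-1 \right)} \right)} = \left(\frac{1}{-3 + 32}\right)^{4} \left(-1\right)^{2} = \left(\frac{1}{29}\right)^{4} \cdot 1 = \frac{1}{707281} \cdot 1 = \frac{1}{707281}$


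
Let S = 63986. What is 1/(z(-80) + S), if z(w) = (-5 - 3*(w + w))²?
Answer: 1/289611 ≈ 3.4529e-6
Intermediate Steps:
z(w) = (-5 - 6*w)²
1/(z(-80) + S) = 1/((5 + 6*(-80))² + 63986) = 1/((5 - 480)² + 63986) = 1/((-475)² + 63986) = 1/(225625 + 63986) = 1/289611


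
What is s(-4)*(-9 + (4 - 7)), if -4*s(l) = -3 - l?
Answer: 3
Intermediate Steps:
s(l) = ¾ + l/4 (s(l) = -(-3 - l)/4 = ¾ + l/4)
s(-4)*(-9 + (4 - 7)) = (¾ + (¼)*(-4))*(-9 + (4 - 7)) = (¾ - 1)*(-9 - 3) = -¼*(-12) = 3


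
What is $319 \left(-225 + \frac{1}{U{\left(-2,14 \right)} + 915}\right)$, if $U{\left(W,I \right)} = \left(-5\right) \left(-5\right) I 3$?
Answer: $- \frac{141037556}{1965} \approx -71775.0$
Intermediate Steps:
$U{\left(W,I \right)} = 75 I$ ($U{\left(W,I \right)} = 25 I 3 = 75 I$)
$319 \left(-225 + \frac{1}{U{\left(-2,14 \right)} + 915}\right) = 319 \left(-225 + \frac{1}{75 \cdot 14 + 915}\right) = 319 \left(-225 + \frac{1}{1050 + 915}\right) = 319 \left(-225 + \frac{1}{1965}\right) = 319 \left(- \frac{442124}{1965}\right) = - \frac{141037556}{1965}$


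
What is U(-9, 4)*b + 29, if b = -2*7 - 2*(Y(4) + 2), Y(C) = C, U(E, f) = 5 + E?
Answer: 133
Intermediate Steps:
b = -26 (b = -2*7 - 2*(4 + 2) = -14 - 2*6 = -14 - 12 = -26)
U(-9, 4)*b + 29 = (5 - 9)*(-26) + 29 = -4*(-26) + 29 = 104 + 29 = 133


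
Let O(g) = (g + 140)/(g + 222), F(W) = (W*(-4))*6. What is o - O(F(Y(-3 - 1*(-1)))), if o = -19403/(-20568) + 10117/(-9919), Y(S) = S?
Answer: -7095702871/9180629640 ≈ -0.77290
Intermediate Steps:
F(W) = -24*W (F(W) = -4*W*6 = -24*W)
o = -15628099/204013992 (o = -19403*(-1/20568) + 10117*(-1/9919) = 19403/20568 - 10117/9919 = -15628099/204013992 ≈ -0.076603)
O(g) = (140 + g)/(222 + g)
o - O(F(Y(-3 - 1*(-1)))) = -15628099/204013992 - (140 - 24*(-3 - 1*(-1)))/(222 - 24*(-3 - 1*(-1))) = -15628099/204013992 - (140 - 24*(-3 + 1))/(222 - 24*(-3 + 1)) = -15628099/204013992 - (140 - 24*(-2))/(222 - 24*(-2)) = -15628099/204013992 - (140 + 48)/(222 + 48) = -15628099/204013992 - 188/270 = -15628099/204013992 - 1*94/135 = -15628099/204013992 - 94/135 = -7095702871/9180629640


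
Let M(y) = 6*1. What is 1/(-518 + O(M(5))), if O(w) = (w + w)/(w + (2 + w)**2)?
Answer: -35/18124 ≈ -0.0019311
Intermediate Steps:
M(y) = 6
O(w) = 2*w/(w + (2 + w)**2) (O(w) = (2*w)/(w + (2 + w)**2) = 2*w/(w + (2 + w)**2))
1/(-518 + O(M(5))) = 1/(-518 + 2*6/(6 + (2 + 6)**2)) = 1/(-518 + 2*6/(6 + 8**2)) = 1/(-518 + 2*6/(6 + 64)) = 1/(-518 + 2*6/70) = 1/(-518 + 2*6*(1/70)) = 1/(-518 + 6/35) = 1/(-18124/35) = -35/18124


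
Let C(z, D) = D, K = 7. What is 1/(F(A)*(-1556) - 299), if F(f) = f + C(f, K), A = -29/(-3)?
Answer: -3/78697 ≈ -3.8121e-5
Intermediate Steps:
A = 29/3 (A = -29*(-⅓) = 29/3 ≈ 9.6667)
F(f) = 7 + f (F(f) = f + 7 = 7 + f)
1/(F(A)*(-1556) - 299) = 1/((7 + 29/3)*(-1556) - 299) = 1/((50/3)*(-1556) - 299) = 1/(-77800/3 - 299) = 1/(-78697/3) = -3/78697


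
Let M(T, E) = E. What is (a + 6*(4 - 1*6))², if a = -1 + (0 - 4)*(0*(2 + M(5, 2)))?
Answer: 169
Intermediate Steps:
a = -1 (a = -1 + (0 - 4)*(0*(2 + 2)) = -1 - 0*4 = -1 - 4*0 = -1 + 0 = -1)
(a + 6*(4 - 1*6))² = (-1 + 6*(4 - 1*6))² = (-1 + 6*(4 - 6))² = (-1 + 6*(-2))² = (-1 - 12)² = (-13)² = 169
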